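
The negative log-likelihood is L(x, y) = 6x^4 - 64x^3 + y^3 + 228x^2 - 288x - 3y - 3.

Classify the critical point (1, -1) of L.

saddle point

The mixed partial ∂²L/∂x∂y is 0, so the Hessian at any point is diag(L_xx, L_yy) = diag(24(3x^2 - 16x + 19), 6y).
At (1, -1): H = diag(144, -6).
The eigenvalues have opposite signs, so H is indefinite: a saddle point.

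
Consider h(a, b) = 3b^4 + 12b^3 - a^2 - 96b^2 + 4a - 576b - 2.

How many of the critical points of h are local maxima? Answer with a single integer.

1

h separates as a function of a plus a function of b, so ∇h=0 decouples.
∂h/∂a = -2(a - 2) = 0 at a ∈ {2}; ∂h/∂b = 12(b - 4)(b + 3)(b + 4) = 0 at b ∈ {-4, -3, 4}.
The Hessian is diagonal: diag(h_aa, h_bb). Second derivatives: h_aa(2)=-2; h_bb(-4)=96, h_bb(-3)=-84, h_bb(4)=672.
Local maxima occur where both diagonal entries negative: (2, -3). Count: 1.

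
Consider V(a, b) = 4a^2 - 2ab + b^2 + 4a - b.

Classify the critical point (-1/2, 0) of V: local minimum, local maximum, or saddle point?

local minimum

The Hessian of V is constant: H = [[8, -2], [-2, 2]].
det(H) = 8·2 − (-2)² = 12.
det(H) > 0 and tr(H) = 10 > 0, so H is positive definite and the point is a local minimum.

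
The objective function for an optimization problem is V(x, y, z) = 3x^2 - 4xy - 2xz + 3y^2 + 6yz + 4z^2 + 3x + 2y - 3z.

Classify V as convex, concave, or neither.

V is quadratic, so its Hessian is the constant matrix H = [[6, -4, -2], [-4, 6, 6], [-2, 6, 8]].
Leading principal minors: 6, 20, 16.
All positive ⇒ H ≻ 0 ⇒ convex.

convex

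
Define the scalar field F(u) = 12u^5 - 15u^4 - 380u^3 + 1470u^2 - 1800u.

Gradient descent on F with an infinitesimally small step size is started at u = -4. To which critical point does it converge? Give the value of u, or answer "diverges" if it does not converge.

F'(u) = 60(u - 3)(u - 2)(u - 1)(u + 5), so F'(-4) = -12600.
Gradient descent moves in the -F' direction, i.e. u is increasing.
The nearest critical point in that direction is u = 1, where F'' = 720 > 0 (a local minimum). The iterate converges there.

1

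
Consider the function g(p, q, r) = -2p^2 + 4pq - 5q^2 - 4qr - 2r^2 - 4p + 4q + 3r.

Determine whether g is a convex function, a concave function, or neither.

g is quadratic, so its Hessian is the constant matrix H = [[-4, 4, 0], [4, -10, -4], [0, -4, -4]].
Leading principal minors: -4, 24, -32.
Signs alternate −, +, − ⇒ H ≺ 0 ⇒ concave.

concave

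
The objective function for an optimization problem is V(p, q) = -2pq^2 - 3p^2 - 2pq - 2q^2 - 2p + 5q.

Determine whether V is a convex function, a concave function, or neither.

The term -2pq^2 is cubic, so the Hessian is not constant.
∂²V/∂q² = -4p - 4, which takes both signs as p varies (negative for sufficiently large p). A diagonal entry of the Hessian changing sign means the Hessian is neither positive- nor negative-semidefinite on all of R^2.

neither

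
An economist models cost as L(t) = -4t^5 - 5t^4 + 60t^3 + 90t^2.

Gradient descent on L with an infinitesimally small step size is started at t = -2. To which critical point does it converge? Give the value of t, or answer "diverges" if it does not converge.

-3

L'(t) = -20t(t - 3)(t + 1)(t + 3), so L'(-2) = 200.
Gradient descent moves in the -L' direction, i.e. t is decreasing.
The nearest critical point in that direction is t = -3, where L'' = 720 > 0 (a local minimum). The iterate converges there.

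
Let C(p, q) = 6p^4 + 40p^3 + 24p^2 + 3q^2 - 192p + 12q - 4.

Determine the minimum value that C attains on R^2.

-138

C(p,q) separates as A(p) + B(q) − 4, so its minimum is min A + min B − 4.
A'(p) = 24(p - 1)(p + 2)(p + 4) vanishes at p ∈ {-4, -2, 1}; B'(q) = 6q + 12 vanishes at q ∈ {-2}.
Local minima of A (where A''>0): A(-4)=128, A(1)=-122. Local minima of B: B(-2)=-12.
So the global minimum of C is A(1) + B(-2) − 4 = -122 − 12 − 4 = -138, attained at (1, -2).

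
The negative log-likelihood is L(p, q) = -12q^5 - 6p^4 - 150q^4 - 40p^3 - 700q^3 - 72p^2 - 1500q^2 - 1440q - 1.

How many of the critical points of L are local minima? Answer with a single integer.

L separates as a function of p plus a function of q, so ∇L=0 decouples.
∂L/∂p = -24p(p + 2)(p + 3) = 0 at p ∈ {-3, -2, 0}; ∂L/∂q = -60(q + 1)(q + 2)(q + 3)(q + 4) = 0 at q ∈ {-4, -3, -2, -1}.
The Hessian is diagonal: diag(L_pp, L_qq). Second derivatives: L_pp(-3)=-72, L_pp(-2)=48, L_pp(0)=-144; L_qq(-4)=360, L_qq(-3)=-120, L_qq(-2)=120, L_qq(-1)=-360.
Local minima occur where both diagonal entries positive: (-2, -4), (-2, -2). Count: 2.

2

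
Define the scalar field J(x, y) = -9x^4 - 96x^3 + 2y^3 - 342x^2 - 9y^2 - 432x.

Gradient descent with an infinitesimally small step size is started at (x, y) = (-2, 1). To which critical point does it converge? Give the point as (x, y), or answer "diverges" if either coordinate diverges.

J is separable, so gradient descent decouples: x follows -∂J/∂x, y follows -∂J/∂y.
∂J/∂x = -36(x + 1)(x + 3)(x + 4); at x=-2 this is 72, so x decreases.
∂J/∂y = 6y(y - 3); at y=1 this is -12, so y increases.
x converges to its nearest critical value -3 (a local min of the x-part); y converges to 3. The iterate converges to (-3, 3).

(-3, 3)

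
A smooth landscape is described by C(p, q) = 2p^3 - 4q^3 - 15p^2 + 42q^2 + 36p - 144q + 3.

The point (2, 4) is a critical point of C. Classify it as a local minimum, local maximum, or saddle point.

local maximum

The mixed partial ∂²C/∂p∂q is 0, so the Hessian at any point is diag(C_pp, C_qq) = diag(6(2p - 5), 12(-2q + 7)).
At (2, 4): H = diag(-6, -12).
Both eigenvalues are negative, so H is negative definite: a local maximum.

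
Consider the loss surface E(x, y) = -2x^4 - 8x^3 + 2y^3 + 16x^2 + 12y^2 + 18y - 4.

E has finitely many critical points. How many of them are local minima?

E separates as a function of x plus a function of y, so ∇E=0 decouples.
∂E/∂x = -8x(x - 1)(x + 4) = 0 at x ∈ {-4, 0, 1}; ∂E/∂y = 6(y + 1)(y + 3) = 0 at y ∈ {-3, -1}.
The Hessian is diagonal: diag(E_xx, E_yy). Second derivatives: E_xx(-4)=-160, E_xx(0)=32, E_xx(1)=-40; E_yy(-3)=-12, E_yy(-1)=12.
Local minima occur where both diagonal entries positive: (0, -1). Count: 1.

1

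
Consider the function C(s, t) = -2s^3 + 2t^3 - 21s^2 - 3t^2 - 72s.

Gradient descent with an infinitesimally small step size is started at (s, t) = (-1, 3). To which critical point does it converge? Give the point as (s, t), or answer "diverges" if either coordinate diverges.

C is separable, so gradient descent decouples: s follows -∂C/∂s, t follows -∂C/∂t.
∂C/∂s = -6(s + 3)(s + 4); at s=-1 this is -36, so s increases.
∂C/∂t = 6t(t - 1); at t=3 this is 36, so t decreases.
The s-coordinate has no critical point in that direction and runs off to infinity.

diverges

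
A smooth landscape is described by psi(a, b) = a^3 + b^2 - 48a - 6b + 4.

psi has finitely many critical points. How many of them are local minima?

1

psi separates as a function of a plus a function of b, so ∇psi=0 decouples.
∂psi/∂a = 3(a - 4)(a + 4) = 0 at a ∈ {-4, 4}; ∂psi/∂b = 2(b - 3) = 0 at b ∈ {3}.
The Hessian is diagonal: diag(psi_aa, psi_bb). Second derivatives: psi_aa(-4)=-24, psi_aa(4)=24; psi_bb(3)=2.
Local minima occur where both diagonal entries positive: (4, 3). Count: 1.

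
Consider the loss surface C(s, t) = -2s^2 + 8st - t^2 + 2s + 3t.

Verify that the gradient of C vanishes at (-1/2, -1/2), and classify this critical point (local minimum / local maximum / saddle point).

∇C = (-4s + 8t + 2, 8s - 2t + 3); substituting (-1/2, -1/2) gives ∇C = (0, 0), so (-1/2, -1/2) is indeed a critical point.
The Hessian of C is constant: H = [[-4, 8], [8, -2]].
det(H) = (-4)·(-2) − 8² = -56.
Since det(H) < 0, H is indefinite and the critical point is a saddle point.

saddle point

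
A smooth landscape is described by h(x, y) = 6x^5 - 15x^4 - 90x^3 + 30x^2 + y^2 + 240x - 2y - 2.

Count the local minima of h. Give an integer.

2

h separates as a function of x plus a function of y, so ∇h=0 decouples.
∂h/∂x = 30(x - 4)(x - 1)(x + 1)(x + 2) = 0 at x ∈ {-2, -1, 1, 4}; ∂h/∂y = 2(y - 1) = 0 at y ∈ {1}.
The Hessian is diagonal: diag(h_xx, h_yy). Second derivatives: h_xx(-2)=-540, h_xx(-1)=300, h_xx(1)=-540, h_xx(4)=2700; h_yy(1)=2.
Local minima occur where both diagonal entries positive: (-1, 1), (4, 1). Count: 2.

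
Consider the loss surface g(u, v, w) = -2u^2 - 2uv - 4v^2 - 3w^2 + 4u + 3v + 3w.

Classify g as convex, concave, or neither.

g is quadratic, so its Hessian is the constant matrix H = [[-4, -2, 0], [-2, -8, 0], [0, 0, -6]].
Leading principal minors: -4, 28, -168.
Signs alternate −, +, − ⇒ H ≺ 0 ⇒ concave.

concave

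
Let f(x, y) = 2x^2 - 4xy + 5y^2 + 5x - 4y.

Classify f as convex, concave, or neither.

convex

f is quadratic, so its Hessian is the constant matrix H = [[4, -4], [-4, 10]].
det(H) = 24, tr(H) = 14.
det(H) > 0 and tr(H) > 0, so H is positive definite everywhere: convex.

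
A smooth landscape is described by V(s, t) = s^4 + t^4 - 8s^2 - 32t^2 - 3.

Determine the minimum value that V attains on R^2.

V(s,t) separates as P(s) + Q(t) − 3, so its minimum is min P + min Q − 3.
P'(s) = 4s(s - 2)(s + 2) vanishes at s ∈ {-2, 0, 2}; Q'(t) = 4t(t - 4)(t + 4) vanishes at t ∈ {-4, 0, 4}.
Local minima of P (where P''>0): P(-2)=-16, P(2)=-16. Local minima of Q: Q(-4)=-256, Q(4)=-256.
So the global minimum of V is P(-2) + Q(-4) − 3 = -16 − 256 − 3 = -275, attained at (-2, -4).

-275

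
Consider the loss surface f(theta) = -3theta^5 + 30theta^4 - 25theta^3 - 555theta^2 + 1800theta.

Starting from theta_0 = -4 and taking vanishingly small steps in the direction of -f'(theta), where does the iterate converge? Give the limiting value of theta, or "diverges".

f'(theta) = -15(theta - 5)(theta - 4)(theta - 2)(theta + 3), so f'(-4) = -6480.
Gradient descent moves in the -f' direction, i.e. theta is increasing.
The nearest critical point in that direction is theta = -3, where f'' = 4200 > 0 (a local minimum). The iterate converges there.

-3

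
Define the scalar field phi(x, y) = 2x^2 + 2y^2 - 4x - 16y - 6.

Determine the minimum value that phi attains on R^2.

-40

phi(x,y) separates as P(x) + Q(y) − 6, so its minimum is min P + min Q − 6.
P'(x) = 4x - 4 vanishes at x ∈ {1}; Q'(y) = 4y - 16 vanishes at y ∈ {4}.
Local minima of P (where P''>0): P(1)=-2. Local minima of Q: Q(4)=-32.
So the global minimum of phi is P(1) + Q(4) − 6 = -2 − 32 − 6 = -40, attained at (1, 4).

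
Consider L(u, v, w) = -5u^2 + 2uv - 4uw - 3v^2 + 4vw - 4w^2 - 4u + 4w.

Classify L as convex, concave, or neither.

concave

L is quadratic, so its Hessian is the constant matrix H = [[-10, 2, -4], [2, -6, 4], [-4, 4, -8]].
Leading principal minors: -10, 56, -256.
Signs alternate −, +, − ⇒ H ≺ 0 ⇒ concave.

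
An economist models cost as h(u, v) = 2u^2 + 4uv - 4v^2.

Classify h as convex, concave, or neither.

h is quadratic, so its Hessian is the constant matrix H = [[4, 4], [4, -8]].
det(H) = -48, tr(H) = -4.
det(H) < 0, so H is indefinite: neither convex nor concave.

neither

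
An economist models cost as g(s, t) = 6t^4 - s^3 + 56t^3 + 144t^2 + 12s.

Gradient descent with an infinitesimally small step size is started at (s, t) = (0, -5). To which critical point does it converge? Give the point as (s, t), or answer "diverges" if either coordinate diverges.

g is separable, so gradient descent decouples: s follows -∂g/∂s, t follows -∂g/∂t.
∂g/∂s = -3(s - 2)(s + 2); at s=0 this is 12, so s decreases.
∂g/∂t = 24t(t + 3)(t + 4); at t=-5 this is -240, so t increases.
s converges to its nearest critical value -2 (a local min of the s-part); t converges to -4. The iterate converges to (-2, -4).

(-2, -4)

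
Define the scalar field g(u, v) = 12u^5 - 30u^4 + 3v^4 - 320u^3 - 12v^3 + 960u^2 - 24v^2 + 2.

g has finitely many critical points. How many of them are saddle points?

g separates as a function of u plus a function of v, so ∇g=0 decouples.
∂g/∂u = 60u(u - 4)(u - 2)(u + 4) = 0 at u ∈ {-4, 0, 2, 4}; ∂g/∂v = 12v(v - 4)(v + 1) = 0 at v ∈ {-1, 0, 4}.
The Hessian is diagonal: diag(g_uu, g_vv). Second derivatives: g_uu(-4)=-11520, g_uu(0)=1920, g_uu(2)=-1440, g_uu(4)=3840; g_vv(-1)=60, g_vv(0)=-48, g_vv(4)=240.
Saddle points occur where the two diagonal entries have opposite signs: (-4, -1), (-4, 4), (0, 0), (2, -1), (2, 4), (4, 0). Count: 6.

6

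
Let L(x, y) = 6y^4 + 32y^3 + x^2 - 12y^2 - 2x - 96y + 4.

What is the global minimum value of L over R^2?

L(x,y) separates as P(x) + Q(y) + 4, so its minimum is min P + min Q + 4.
P'(x) = 2x - 2 vanishes at x ∈ {1}; Q'(y) = 24(y - 1)(y + 1)(y + 4) vanishes at y ∈ {-4, -1, 1}.
Local minima of P (where P''>0): P(1)=-1. Local minima of Q: Q(-4)=-320, Q(1)=-70.
So the global minimum of L is P(1) + Q(-4) + 4 = -1 − 320 + 4 = -317, attained at (1, -4).

-317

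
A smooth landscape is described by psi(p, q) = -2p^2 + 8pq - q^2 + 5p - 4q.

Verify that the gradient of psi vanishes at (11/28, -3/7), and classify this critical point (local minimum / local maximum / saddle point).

saddle point

∇psi = (-4p + 8q + 5, 8p - 2q - 4); substituting (11/28, -3/7) gives ∇psi = (0, 0), so (11/28, -3/7) is indeed a critical point.
The Hessian of psi is constant: H = [[-4, 8], [8, -2]].
det(H) = (-4)·(-2) − 8² = -56.
Since det(H) < 0, H is indefinite and the critical point is a saddle point.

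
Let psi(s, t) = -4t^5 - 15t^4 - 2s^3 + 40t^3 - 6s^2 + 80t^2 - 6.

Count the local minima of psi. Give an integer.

psi separates as a function of s plus a function of t, so ∇psi=0 decouples.
∂psi/∂s = -6s(s + 2) = 0 at s ∈ {-2, 0}; ∂psi/∂t = -20t(t - 2)(t + 1)(t + 4) = 0 at t ∈ {-4, -1, 0, 2}.
The Hessian is diagonal: diag(psi_ss, psi_tt). Second derivatives: psi_ss(-2)=12, psi_ss(0)=-12; psi_tt(-4)=1440, psi_tt(-1)=-180, psi_tt(0)=160, psi_tt(2)=-720.
Local minima occur where both diagonal entries positive: (-2, -4), (-2, 0). Count: 2.

2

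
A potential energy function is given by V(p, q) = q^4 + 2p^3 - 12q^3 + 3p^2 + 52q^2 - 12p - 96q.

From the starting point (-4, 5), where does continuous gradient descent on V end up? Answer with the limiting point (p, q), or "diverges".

diverges

V is separable, so gradient descent decouples: p follows -∂V/∂p, q follows -∂V/∂q.
∂V/∂p = 6(p - 1)(p + 2); at p=-4 this is 60, so p decreases.
∂V/∂q = 4(q - 4)(q - 3)(q - 2); at q=5 this is 24, so q decreases.
The p-coordinate has no critical point in that direction and runs off to infinity.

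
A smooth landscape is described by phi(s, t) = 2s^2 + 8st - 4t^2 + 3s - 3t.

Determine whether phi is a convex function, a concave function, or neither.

phi is quadratic, so its Hessian is the constant matrix H = [[4, 8], [8, -8]].
det(H) = -96, tr(H) = -4.
det(H) < 0, so H is indefinite: neither convex nor concave.

neither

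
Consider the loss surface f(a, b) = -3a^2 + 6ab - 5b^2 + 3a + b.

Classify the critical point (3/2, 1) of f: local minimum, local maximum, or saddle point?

local maximum

The Hessian of f is constant: H = [[-6, 6], [6, -10]].
det(H) = (-6)·(-10) − 6² = 24.
det(H) > 0 and tr(H) = -16 < 0, so H is negative definite and the point is a local maximum.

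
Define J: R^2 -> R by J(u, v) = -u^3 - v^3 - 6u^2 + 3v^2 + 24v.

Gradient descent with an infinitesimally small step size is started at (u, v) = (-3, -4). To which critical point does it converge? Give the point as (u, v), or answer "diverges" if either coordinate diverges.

J is separable, so gradient descent decouples: u follows -∂J/∂u, v follows -∂J/∂v.
∂J/∂u = -3u(u + 4); at u=-3 this is 9, so u decreases.
∂J/∂v = -3(v - 4)(v + 2); at v=-4 this is -48, so v increases.
u converges to its nearest critical value -4 (a local min of the u-part); v converges to -2. The iterate converges to (-4, -2).

(-4, -2)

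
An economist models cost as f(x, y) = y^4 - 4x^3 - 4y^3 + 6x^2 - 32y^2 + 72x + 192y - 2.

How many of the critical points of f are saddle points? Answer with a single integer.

3

f separates as a function of x plus a function of y, so ∇f=0 decouples.
∂f/∂x = -12(x - 3)(x + 2) = 0 at x ∈ {-2, 3}; ∂f/∂y = 4(y - 4)(y - 3)(y + 4) = 0 at y ∈ {-4, 3, 4}.
The Hessian is diagonal: diag(f_xx, f_yy). Second derivatives: f_xx(-2)=60, f_xx(3)=-60; f_yy(-4)=224, f_yy(3)=-28, f_yy(4)=32.
Saddle points occur where the two diagonal entries have opposite signs: (-2, 3), (3, -4), (3, 4). Count: 3.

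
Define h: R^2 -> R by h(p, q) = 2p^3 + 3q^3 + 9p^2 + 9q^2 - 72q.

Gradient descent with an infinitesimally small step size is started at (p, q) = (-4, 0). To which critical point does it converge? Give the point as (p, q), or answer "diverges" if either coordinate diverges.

diverges

h is separable, so gradient descent decouples: p follows -∂h/∂p, q follows -∂h/∂q.
∂h/∂p = 6p(p + 3); at p=-4 this is 24, so p decreases.
∂h/∂q = 9(q - 2)(q + 4); at q=0 this is -72, so q increases.
The p-coordinate has no critical point in that direction and runs off to infinity.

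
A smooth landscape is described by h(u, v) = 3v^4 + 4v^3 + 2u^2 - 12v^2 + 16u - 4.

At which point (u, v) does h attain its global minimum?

(-4, -2)

h(u,v) separates as P(u) + Q(v) − 4, so its minimum is min P + min Q − 4.
P'(u) = 4u + 16 vanishes at u ∈ {-4}; Q'(v) = 12v(v - 1)(v + 2) vanishes at v ∈ {-2, 0, 1}.
Local minima of P (where P''>0): P(-4)=-32. Local minima of Q: Q(-2)=-32, Q(1)=-5.
So the global minimum of h is P(-4) + Q(-2) − 4 = -32 − 32 − 4 = -68, attained at (-4, -2).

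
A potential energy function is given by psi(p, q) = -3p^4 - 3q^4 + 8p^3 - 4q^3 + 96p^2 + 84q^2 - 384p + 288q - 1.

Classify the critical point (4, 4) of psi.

The mixed partial ∂²psi/∂p∂q is 0, so the Hessian at any point is diag(psi_pp, psi_qq) = diag(12(-3p^2 + 4p + 16), 12(-3q^2 - 2q + 14)).
At (4, 4): H = diag(-192, -504).
Both eigenvalues are negative, so H is negative definite: a local maximum.

local maximum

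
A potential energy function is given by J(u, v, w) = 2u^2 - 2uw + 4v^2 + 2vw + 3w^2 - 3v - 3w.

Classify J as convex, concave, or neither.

convex

J is quadratic, so its Hessian is the constant matrix H = [[4, 0, -2], [0, 8, 2], [-2, 2, 6]].
Leading principal minors: 4, 32, 144.
All positive ⇒ H ≻ 0 ⇒ convex.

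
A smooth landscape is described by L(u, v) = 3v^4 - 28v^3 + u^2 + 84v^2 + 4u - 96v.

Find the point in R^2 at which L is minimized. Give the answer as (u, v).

L(u,v) separates as P(u) + Q(v), so its minimum is min P + min Q.
P'(u) = 2u + 4 vanishes at u ∈ {-2}; Q'(v) = 12(v - 4)(v - 2)(v - 1) vanishes at v ∈ {1, 2, 4}.
Local minima of P (where P''>0): P(-2)=-4. Local minima of Q: Q(1)=-37, Q(4)=-64.
So the global minimum of L is P(-2) + Q(4) = -4 − 64 = -68, attained at (-2, 4).

(-2, 4)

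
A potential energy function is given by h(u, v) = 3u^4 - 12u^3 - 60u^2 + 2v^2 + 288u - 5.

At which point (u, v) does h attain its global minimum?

h(u,v) separates as P(u) + Q(v) − 5, so its minimum is min P + min Q − 5.
P'(u) = 12(u - 4)(u - 2)(u + 3) vanishes at u ∈ {-3, 2, 4}; Q'(v) = 4v vanishes at v ∈ {0}.
Local minima of P (where P''>0): P(-3)=-837, P(4)=192. Local minima of Q: Q(0)=0.
So the global minimum of h is P(-3) + Q(0) − 5 = -837 + 0 − 5 = -842, attained at (-3, 0).

(-3, 0)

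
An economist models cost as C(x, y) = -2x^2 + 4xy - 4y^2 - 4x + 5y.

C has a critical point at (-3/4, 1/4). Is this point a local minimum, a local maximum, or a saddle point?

The Hessian of C is constant: H = [[-4, 4], [4, -8]].
det(H) = (-4)·(-8) − 4² = 16.
det(H) > 0 and tr(H) = -12 < 0, so H is negative definite and the point is a local maximum.

local maximum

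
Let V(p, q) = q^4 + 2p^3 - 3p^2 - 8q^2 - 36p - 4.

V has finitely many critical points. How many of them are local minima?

V separates as a function of p plus a function of q, so ∇V=0 decouples.
∂V/∂p = 6(p - 3)(p + 2) = 0 at p ∈ {-2, 3}; ∂V/∂q = 4q(q - 2)(q + 2) = 0 at q ∈ {-2, 0, 2}.
The Hessian is diagonal: diag(V_pp, V_qq). Second derivatives: V_pp(-2)=-30, V_pp(3)=30; V_qq(-2)=32, V_qq(0)=-16, V_qq(2)=32.
Local minima occur where both diagonal entries positive: (3, -2), (3, 2). Count: 2.

2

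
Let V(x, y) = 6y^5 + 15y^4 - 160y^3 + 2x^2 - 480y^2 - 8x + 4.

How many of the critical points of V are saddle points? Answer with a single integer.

2

V separates as a function of x plus a function of y, so ∇V=0 decouples.
∂V/∂x = 4(x - 2) = 0 at x ∈ {2}; ∂V/∂y = 30y(y - 4)(y + 2)(y + 4) = 0 at y ∈ {-4, -2, 0, 4}.
The Hessian is diagonal: diag(V_xx, V_yy). Second derivatives: V_xx(2)=4; V_yy(-4)=-1920, V_yy(-2)=720, V_yy(0)=-960, V_yy(4)=5760.
Saddle points occur where the two diagonal entries have opposite signs: (2, -4), (2, 0). Count: 2.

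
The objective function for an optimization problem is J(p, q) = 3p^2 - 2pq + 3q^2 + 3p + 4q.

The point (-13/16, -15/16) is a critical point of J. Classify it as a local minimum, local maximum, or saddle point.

local minimum

The Hessian of J is constant: H = [[6, -2], [-2, 6]].
det(H) = 6·6 − (-2)² = 32.
det(H) > 0 and tr(H) = 12 > 0, so H is positive definite and the point is a local minimum.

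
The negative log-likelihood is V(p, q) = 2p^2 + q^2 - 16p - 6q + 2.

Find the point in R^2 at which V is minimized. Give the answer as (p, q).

(4, 3)

V(p,q) separates as A(p) + B(q) + 2, so its minimum is min A + min B + 2.
A'(p) = 4p - 16 vanishes at p ∈ {4}; B'(q) = 2q - 6 vanishes at q ∈ {3}.
Local minima of A (where A''>0): A(4)=-32. Local minima of B: B(3)=-9.
So the global minimum of V is A(4) + B(3) + 2 = -32 − 9 + 2 = -39, attained at (4, 3).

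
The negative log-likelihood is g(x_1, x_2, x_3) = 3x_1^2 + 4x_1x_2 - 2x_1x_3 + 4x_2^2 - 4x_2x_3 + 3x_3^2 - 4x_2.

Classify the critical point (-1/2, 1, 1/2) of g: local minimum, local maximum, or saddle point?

local minimum

The Hessian is constant: H = [[6, 4, -2], [4, 8, -4], [-2, -4, 6]].
Leading principal minors: Δ₁ = 6, Δ₂ = 32, Δ₃ = 128.
All leading minors are positive, so H is positive definite: a local minimum.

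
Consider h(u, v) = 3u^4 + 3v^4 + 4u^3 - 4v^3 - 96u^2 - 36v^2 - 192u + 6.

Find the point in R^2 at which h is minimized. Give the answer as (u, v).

h(u,v) separates as P(u) + Q(v) + 6, so its minimum is min P + min Q + 6.
P'(u) = 12(u - 4)(u + 1)(u + 4) vanishes at u ∈ {-4, -1, 4}; Q'(v) = 12v(v - 3)(v + 2) vanishes at v ∈ {-2, 0, 3}.
Local minima of P (where P''>0): P(-4)=-256, P(4)=-1280. Local minima of Q: Q(-2)=-64, Q(3)=-189.
So the global minimum of h is P(4) + Q(3) + 6 = -1280 − 189 + 6 = -1463, attained at (4, 3).

(4, 3)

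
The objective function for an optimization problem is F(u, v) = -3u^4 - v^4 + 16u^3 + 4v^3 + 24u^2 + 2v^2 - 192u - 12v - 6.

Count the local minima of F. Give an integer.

1

F separates as a function of u plus a function of v, so ∇F=0 decouples.
∂F/∂u = -12(u - 4)(u - 2)(u + 2) = 0 at u ∈ {-2, 2, 4}; ∂F/∂v = -4(v - 3)(v - 1)(v + 1) = 0 at v ∈ {-1, 1, 3}.
The Hessian is diagonal: diag(F_uu, F_vv). Second derivatives: F_uu(-2)=-288, F_uu(2)=96, F_uu(4)=-144; F_vv(-1)=-32, F_vv(1)=16, F_vv(3)=-32.
Local minima occur where both diagonal entries positive: (2, 1). Count: 1.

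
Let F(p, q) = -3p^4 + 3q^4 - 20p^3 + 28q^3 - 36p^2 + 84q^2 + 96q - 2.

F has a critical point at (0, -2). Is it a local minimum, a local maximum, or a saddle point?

local maximum

The mixed partial ∂²F/∂p∂q is 0, so the Hessian at any point is diag(F_pp, F_qq) = diag(-12(3p^2 + 10p + 6), 12(3q^2 + 14q + 14)).
At (0, -2): H = diag(-72, -24).
Both eigenvalues are negative, so H is negative definite: a local maximum.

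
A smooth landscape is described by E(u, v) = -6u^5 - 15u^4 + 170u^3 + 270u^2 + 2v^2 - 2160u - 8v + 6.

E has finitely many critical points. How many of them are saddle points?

2

E separates as a function of u plus a function of v, so ∇E=0 decouples.
∂E/∂u = -30(u - 3)(u - 2)(u + 3)(u + 4) = 0 at u ∈ {-4, -3, 2, 3}; ∂E/∂v = 4(v - 2) = 0 at v ∈ {2}.
The Hessian is diagonal: diag(E_uu, E_vv). Second derivatives: E_uu(-4)=1260, E_uu(-3)=-900, E_uu(2)=900, E_uu(3)=-1260; E_vv(2)=4.
Saddle points occur where the two diagonal entries have opposite signs: (-3, 2), (3, 2). Count: 2.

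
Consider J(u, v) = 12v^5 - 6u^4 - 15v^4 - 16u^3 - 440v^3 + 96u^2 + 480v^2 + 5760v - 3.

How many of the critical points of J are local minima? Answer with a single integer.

2

J separates as a function of u plus a function of v, so ∇J=0 decouples.
∂J/∂u = -24u(u - 2)(u + 4) = 0 at u ∈ {-4, 0, 2}; ∂J/∂v = 60(v - 4)(v - 3)(v + 2)(v + 4) = 0 at v ∈ {-4, -2, 3, 4}.
The Hessian is diagonal: diag(J_uu, J_vv). Second derivatives: J_uu(-4)=-576, J_uu(0)=192, J_uu(2)=-288; J_vv(-4)=-6720, J_vv(-2)=3600, J_vv(3)=-2100, J_vv(4)=2880.
Local minima occur where both diagonal entries positive: (0, -2), (0, 4). Count: 2.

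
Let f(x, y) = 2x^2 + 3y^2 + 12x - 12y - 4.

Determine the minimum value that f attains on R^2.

f(x,y) separates as P(x) + Q(y) − 4, so its minimum is min P + min Q − 4.
P'(x) = 4x + 12 vanishes at x ∈ {-3}; Q'(y) = 6y - 12 vanishes at y ∈ {2}.
Local minima of P (where P''>0): P(-3)=-18. Local minima of Q: Q(2)=-12.
So the global minimum of f is P(-3) + Q(2) − 4 = -18 − 12 − 4 = -34, attained at (-3, 2).

-34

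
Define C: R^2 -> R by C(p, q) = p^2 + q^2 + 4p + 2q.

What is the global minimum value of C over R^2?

-5

C(p,q) separates as A(p) + B(q), so its minimum is min A + min B.
A'(p) = 2p + 4 vanishes at p ∈ {-2}; B'(q) = 2q + 2 vanishes at q ∈ {-1}.
Local minima of A (where A''>0): A(-2)=-4. Local minima of B: B(-1)=-1.
So the global minimum of C is A(-2) + B(-1) = -4 − 1 = -5, attained at (-2, -1).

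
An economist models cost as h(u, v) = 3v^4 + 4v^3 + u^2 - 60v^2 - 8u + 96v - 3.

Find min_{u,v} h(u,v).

h(u,v) separates as P(u) + Q(v) − 3, so its minimum is min P + min Q − 3.
P'(u) = 2u - 8 vanishes at u ∈ {4}; Q'(v) = 12(v - 2)(v - 1)(v + 4) vanishes at v ∈ {-4, 1, 2}.
Local minima of P (where P''>0): P(4)=-16. Local minima of Q: Q(-4)=-832, Q(2)=32.
So the global minimum of h is P(4) + Q(-4) − 3 = -16 − 832 − 3 = -851, attained at (4, -4).

-851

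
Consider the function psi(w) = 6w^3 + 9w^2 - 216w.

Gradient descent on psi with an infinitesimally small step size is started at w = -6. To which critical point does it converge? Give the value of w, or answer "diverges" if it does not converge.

diverges

psi'(w) = 18(w - 3)(w + 4), so psi'(-6) = 324.
Gradient descent moves in the -psi' direction, i.e. w is decreasing.
There is no critical point below w=-6, and psi' keeps the same sign, so the iterate runs off to −∞.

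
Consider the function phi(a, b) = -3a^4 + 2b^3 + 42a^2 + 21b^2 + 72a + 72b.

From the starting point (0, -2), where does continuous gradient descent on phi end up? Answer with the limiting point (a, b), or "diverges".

(-1, -3)

phi is separable, so gradient descent decouples: a follows -∂phi/∂a, b follows -∂phi/∂b.
∂phi/∂a = -12(a - 3)(a + 1)(a + 2); at a=0 this is 72, so a decreases.
∂phi/∂b = 6(b + 3)(b + 4); at b=-2 this is 12, so b decreases.
a converges to its nearest critical value -1 (a local min of the a-part); b converges to -3. The iterate converges to (-1, -3).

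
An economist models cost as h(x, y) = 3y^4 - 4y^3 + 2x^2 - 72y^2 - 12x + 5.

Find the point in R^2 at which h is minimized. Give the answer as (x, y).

(3, 4)

h(x,y) separates as P(x) + Q(y) + 5, so its minimum is min P + min Q + 5.
P'(x) = 4x - 12 vanishes at x ∈ {3}; Q'(y) = 12y(y - 4)(y + 3) vanishes at y ∈ {-3, 0, 4}.
Local minima of P (where P''>0): P(3)=-18. Local minima of Q: Q(-3)=-297, Q(4)=-640.
So the global minimum of h is P(3) + Q(4) + 5 = -18 − 640 + 5 = -653, attained at (3, 4).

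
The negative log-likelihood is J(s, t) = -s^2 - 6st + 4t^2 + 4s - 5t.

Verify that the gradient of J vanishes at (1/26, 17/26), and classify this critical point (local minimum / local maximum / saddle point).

∇J = (-2s - 6t + 4, -6s + 8t - 5); substituting (1/26, 17/26) gives ∇J = (0, 0), so (1/26, 17/26) is indeed a critical point.
The Hessian of J is constant: H = [[-2, -6], [-6, 8]].
det(H) = (-2)·8 − (-6)² = -52.
Since det(H) < 0, H is indefinite and the critical point is a saddle point.

saddle point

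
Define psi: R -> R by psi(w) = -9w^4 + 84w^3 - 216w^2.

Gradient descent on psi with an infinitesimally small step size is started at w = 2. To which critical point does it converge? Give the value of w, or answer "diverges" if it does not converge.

psi'(w) = -36w(w - 4)(w - 3), so psi'(2) = -144.
Gradient descent moves in the -psi' direction, i.e. w is increasing.
The nearest critical point in that direction is w = 3, where psi'' = 108 > 0 (a local minimum). The iterate converges there.

3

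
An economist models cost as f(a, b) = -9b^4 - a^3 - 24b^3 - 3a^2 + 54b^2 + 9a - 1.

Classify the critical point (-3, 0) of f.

The mixed partial ∂²f/∂a∂b is 0, so the Hessian at any point is diag(f_aa, f_bb) = diag(-6(a + 1), 36(-3b^2 - 4b + 3)).
At (-3, 0): H = diag(12, 108).
Both eigenvalues are positive, so H is positive definite: a local minimum.

local minimum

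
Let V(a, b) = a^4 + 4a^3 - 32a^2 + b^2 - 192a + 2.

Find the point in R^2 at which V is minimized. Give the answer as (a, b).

V(a,b) separates as P(a) + Q(b) + 2, so its minimum is min P + min Q + 2.
P'(a) = 4(a - 4)(a + 3)(a + 4) vanishes at a ∈ {-4, -3, 4}; Q'(b) = 2b vanishes at b ∈ {0}.
Local minima of P (where P''>0): P(-4)=256, P(4)=-768. Local minima of Q: Q(0)=0.
So the global minimum of V is P(4) + Q(0) + 2 = -768 + 0 + 2 = -766, attained at (4, 0).

(4, 0)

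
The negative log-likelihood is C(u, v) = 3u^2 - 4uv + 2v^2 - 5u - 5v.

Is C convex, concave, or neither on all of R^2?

C is quadratic, so its Hessian is the constant matrix H = [[6, -4], [-4, 4]].
det(H) = 8, tr(H) = 10.
det(H) > 0 and tr(H) > 0, so H is positive definite everywhere: convex.

convex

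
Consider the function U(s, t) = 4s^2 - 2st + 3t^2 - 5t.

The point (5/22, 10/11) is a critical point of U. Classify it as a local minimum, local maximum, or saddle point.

The Hessian of U is constant: H = [[8, -2], [-2, 6]].
det(H) = 8·6 − (-2)² = 44.
det(H) > 0 and tr(H) = 14 > 0, so H is positive definite and the point is a local minimum.

local minimum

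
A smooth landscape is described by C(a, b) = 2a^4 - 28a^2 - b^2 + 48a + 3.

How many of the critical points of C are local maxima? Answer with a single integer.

1

C separates as a function of a plus a function of b, so ∇C=0 decouples.
∂C/∂a = 8(a - 2)(a - 1)(a + 3) = 0 at a ∈ {-3, 1, 2}; ∂C/∂b = -2b = 0 at b ∈ {0}.
The Hessian is diagonal: diag(C_aa, C_bb). Second derivatives: C_aa(-3)=160, C_aa(1)=-32, C_aa(2)=40; C_bb(0)=-2.
Local maxima occur where both diagonal entries negative: (1, 0). Count: 1.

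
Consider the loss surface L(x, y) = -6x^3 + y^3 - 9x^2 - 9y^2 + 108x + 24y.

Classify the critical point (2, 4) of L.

The mixed partial ∂²L/∂x∂y is 0, so the Hessian at any point is diag(L_xx, L_yy) = diag(-18(2x + 1), 6(y - 3)).
At (2, 4): H = diag(-90, 6).
The eigenvalues have opposite signs, so H is indefinite: a saddle point.

saddle point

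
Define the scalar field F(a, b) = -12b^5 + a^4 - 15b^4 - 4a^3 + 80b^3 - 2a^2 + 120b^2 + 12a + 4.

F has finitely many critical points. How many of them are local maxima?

F separates as a function of a plus a function of b, so ∇F=0 decouples.
∂F/∂a = 4(a - 3)(a - 1)(a + 1) = 0 at a ∈ {-1, 1, 3}; ∂F/∂b = -60b(b - 2)(b + 1)(b + 2) = 0 at b ∈ {-2, -1, 0, 2}.
The Hessian is diagonal: diag(F_aa, F_bb). Second derivatives: F_aa(-1)=32, F_aa(1)=-16, F_aa(3)=32; F_bb(-2)=480, F_bb(-1)=-180, F_bb(0)=240, F_bb(2)=-1440.
Local maxima occur where both diagonal entries negative: (1, -1), (1, 2). Count: 2.

2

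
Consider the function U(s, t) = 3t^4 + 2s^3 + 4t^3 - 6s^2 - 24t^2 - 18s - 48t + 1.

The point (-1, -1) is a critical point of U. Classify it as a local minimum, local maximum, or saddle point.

The mixed partial ∂²U/∂s∂t is 0, so the Hessian at any point is diag(U_ss, U_tt) = diag(12(s - 1), 12(3t^2 + 2t - 4)).
At (-1, -1): H = diag(-24, -36).
Both eigenvalues are negative, so H is negative definite: a local maximum.

local maximum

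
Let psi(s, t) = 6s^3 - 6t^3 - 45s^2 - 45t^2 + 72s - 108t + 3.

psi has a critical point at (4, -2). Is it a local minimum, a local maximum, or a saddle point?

saddle point

The mixed partial ∂²psi/∂s∂t is 0, so the Hessian at any point is diag(psi_ss, psi_tt) = diag(18(2s - 5), -18(2t + 5)).
At (4, -2): H = diag(54, -18).
The eigenvalues have opposite signs, so H is indefinite: a saddle point.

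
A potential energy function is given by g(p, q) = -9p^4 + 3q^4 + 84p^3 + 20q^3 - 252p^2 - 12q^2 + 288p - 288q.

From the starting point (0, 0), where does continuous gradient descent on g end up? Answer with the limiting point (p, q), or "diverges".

g is separable, so gradient descent decouples: p follows -∂g/∂p, q follows -∂g/∂q.
∂g/∂p = -36(p - 4)(p - 2)(p - 1); at p=0 this is 288, so p decreases.
∂g/∂q = 12(q - 2)(q + 3)(q + 4); at q=0 this is -288, so q increases.
The p-coordinate has no critical point in that direction and runs off to infinity.

diverges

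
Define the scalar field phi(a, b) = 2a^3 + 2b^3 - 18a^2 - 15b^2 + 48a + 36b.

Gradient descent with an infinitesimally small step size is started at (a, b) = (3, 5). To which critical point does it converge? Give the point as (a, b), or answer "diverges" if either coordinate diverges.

(4, 3)

phi is separable, so gradient descent decouples: a follows -∂phi/∂a, b follows -∂phi/∂b.
∂phi/∂a = 6(a - 4)(a - 2); at a=3 this is -6, so a increases.
∂phi/∂b = 6(b - 3)(b - 2); at b=5 this is 36, so b decreases.
a converges to its nearest critical value 4 (a local min of the a-part); b converges to 3. The iterate converges to (4, 3).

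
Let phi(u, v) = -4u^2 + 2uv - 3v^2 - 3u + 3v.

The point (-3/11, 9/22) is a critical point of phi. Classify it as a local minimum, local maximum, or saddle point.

local maximum

The Hessian of phi is constant: H = [[-8, 2], [2, -6]].
det(H) = (-8)·(-6) − 2² = 44.
det(H) > 0 and tr(H) = -14 < 0, so H is negative definite and the point is a local maximum.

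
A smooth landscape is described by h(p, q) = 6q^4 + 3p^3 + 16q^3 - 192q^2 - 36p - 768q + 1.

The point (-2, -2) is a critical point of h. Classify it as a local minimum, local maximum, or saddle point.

local maximum

The mixed partial ∂²h/∂p∂q is 0, so the Hessian at any point is diag(h_pp, h_qq) = diag(18p, 24(3q^2 + 4q - 16)).
At (-2, -2): H = diag(-36, -288).
Both eigenvalues are negative, so H is negative definite: a local maximum.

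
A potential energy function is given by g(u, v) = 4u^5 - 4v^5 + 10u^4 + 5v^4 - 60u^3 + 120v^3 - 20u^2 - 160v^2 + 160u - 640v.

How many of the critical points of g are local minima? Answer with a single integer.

4

g separates as a function of u plus a function of v, so ∇g=0 decouples.
∂g/∂u = 20(u - 2)(u - 1)(u + 1)(u + 4) = 0 at u ∈ {-4, -1, 1, 2}; ∂g/∂v = -20(v - 4)(v - 2)(v + 1)(v + 4) = 0 at v ∈ {-4, -1, 2, 4}.
The Hessian is diagonal: diag(g_uu, g_vv). Second derivatives: g_uu(-4)=-1800, g_uu(-1)=360, g_uu(1)=-200, g_uu(2)=360; g_vv(-4)=2880, g_vv(-1)=-900, g_vv(2)=720, g_vv(4)=-1600.
Local minima occur where both diagonal entries positive: (-1, -4), (-1, 2), (2, -4), (2, 2). Count: 4.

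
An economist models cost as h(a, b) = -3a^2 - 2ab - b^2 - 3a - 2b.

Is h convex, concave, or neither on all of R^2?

h is quadratic, so its Hessian is the constant matrix H = [[-6, -2], [-2, -2]].
det(H) = 8, tr(H) = -8.
det(H) > 0 and tr(H) < 0, so H is negative definite everywhere: concave.

concave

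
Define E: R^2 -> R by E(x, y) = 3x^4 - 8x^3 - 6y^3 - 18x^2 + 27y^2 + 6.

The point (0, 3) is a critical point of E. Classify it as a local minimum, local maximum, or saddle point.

The mixed partial ∂²E/∂x∂y is 0, so the Hessian at any point is diag(E_xx, E_yy) = diag(12(3x^2 - 4x - 3), 18(-2y + 3)).
At (0, 3): H = diag(-36, -54).
Both eigenvalues are negative, so H is negative definite: a local maximum.

local maximum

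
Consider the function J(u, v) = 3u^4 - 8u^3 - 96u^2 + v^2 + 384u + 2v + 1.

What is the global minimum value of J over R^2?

J(u,v) separates as P(u) + Q(v) + 1, so its minimum is min P + min Q + 1.
P'(u) = 12(u - 4)(u - 2)(u + 4) vanishes at u ∈ {-4, 2, 4}; Q'(v) = 2v + 2 vanishes at v ∈ {-1}.
Local minima of P (where P''>0): P(-4)=-1792, P(4)=256. Local minima of Q: Q(-1)=-1.
So the global minimum of J is P(-4) + Q(-1) + 1 = -1792 − 1 + 1 = -1792, attained at (-4, -1).

-1792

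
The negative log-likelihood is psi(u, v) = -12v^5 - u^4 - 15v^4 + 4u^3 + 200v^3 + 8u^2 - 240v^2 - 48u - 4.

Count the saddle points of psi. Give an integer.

psi separates as a function of u plus a function of v, so ∇psi=0 decouples.
∂psi/∂u = -4(u - 3)(u - 2)(u + 2) = 0 at u ∈ {-2, 2, 3}; ∂psi/∂v = -60v(v - 2)(v - 1)(v + 4) = 0 at v ∈ {-4, 0, 1, 2}.
The Hessian is diagonal: diag(psi_uu, psi_vv). Second derivatives: psi_uu(-2)=-80, psi_uu(2)=16, psi_uu(3)=-20; psi_vv(-4)=7200, psi_vv(0)=-480, psi_vv(1)=300, psi_vv(2)=-720.
Saddle points occur where the two diagonal entries have opposite signs: (-2, -4), (-2, 1), (2, 0), (2, 2), (3, -4), (3, 1). Count: 6.

6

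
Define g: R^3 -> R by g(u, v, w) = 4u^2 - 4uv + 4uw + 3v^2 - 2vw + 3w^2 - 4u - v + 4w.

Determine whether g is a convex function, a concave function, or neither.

g is quadratic, so its Hessian is the constant matrix H = [[8, -4, 4], [-4, 6, -2], [4, -2, 6]].
Leading principal minors: 8, 32, 128.
All positive ⇒ H ≻ 0 ⇒ convex.

convex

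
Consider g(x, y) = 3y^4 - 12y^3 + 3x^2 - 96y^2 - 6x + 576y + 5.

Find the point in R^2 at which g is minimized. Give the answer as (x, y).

g(x,y) separates as P(x) + Q(y) + 5, so its minimum is min P + min Q + 5.
P'(x) = 6x - 6 vanishes at x ∈ {1}; Q'(y) = 12(y - 4)(y - 3)(y + 4) vanishes at y ∈ {-4, 3, 4}.
Local minima of P (where P''>0): P(1)=-3. Local minima of Q: Q(-4)=-2304, Q(4)=768.
So the global minimum of g is P(1) + Q(-4) + 5 = -3 − 2304 + 5 = -2302, attained at (1, -4).

(1, -4)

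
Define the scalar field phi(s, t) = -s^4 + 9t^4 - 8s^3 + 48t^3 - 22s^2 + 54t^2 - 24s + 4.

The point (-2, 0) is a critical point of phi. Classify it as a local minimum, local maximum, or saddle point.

The mixed partial ∂²phi/∂s∂t is 0, so the Hessian at any point is diag(phi_ss, phi_tt) = diag(-4(3s^2 + 12s + 11), 36(3t^2 + 8t + 3)).
At (-2, 0): H = diag(4, 108).
Both eigenvalues are positive, so H is positive definite: a local minimum.

local minimum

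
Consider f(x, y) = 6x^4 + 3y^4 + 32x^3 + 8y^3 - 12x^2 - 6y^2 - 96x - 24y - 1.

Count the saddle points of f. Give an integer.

4

f separates as a function of x plus a function of y, so ∇f=0 decouples.
∂f/∂x = 24(x - 1)(x + 1)(x + 4) = 0 at x ∈ {-4, -1, 1}; ∂f/∂y = 12(y - 1)(y + 1)(y + 2) = 0 at y ∈ {-2, -1, 1}.
The Hessian is diagonal: diag(f_xx, f_yy). Second derivatives: f_xx(-4)=360, f_xx(-1)=-144, f_xx(1)=240; f_yy(-2)=36, f_yy(-1)=-24, f_yy(1)=72.
Saddle points occur where the two diagonal entries have opposite signs: (-4, -1), (-1, -2), (-1, 1), (1, -1). Count: 4.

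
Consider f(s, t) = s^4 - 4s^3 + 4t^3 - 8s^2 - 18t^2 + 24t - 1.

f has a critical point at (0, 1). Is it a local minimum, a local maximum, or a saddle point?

local maximum

The mixed partial ∂²f/∂s∂t is 0, so the Hessian at any point is diag(f_ss, f_tt) = diag(4(3s^2 - 6s - 4), 12(2t - 3)).
At (0, 1): H = diag(-16, -12).
Both eigenvalues are negative, so H is negative definite: a local maximum.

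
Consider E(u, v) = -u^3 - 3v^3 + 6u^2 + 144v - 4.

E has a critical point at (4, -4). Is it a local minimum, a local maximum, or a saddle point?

The mixed partial ∂²E/∂u∂v is 0, so the Hessian at any point is diag(E_uu, E_vv) = diag(6(-u + 2), -18v).
At (4, -4): H = diag(-12, 72).
The eigenvalues have opposite signs, so H is indefinite: a saddle point.

saddle point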